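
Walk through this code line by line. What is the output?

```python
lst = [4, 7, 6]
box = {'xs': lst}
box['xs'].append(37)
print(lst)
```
[4, 7, 6, 37]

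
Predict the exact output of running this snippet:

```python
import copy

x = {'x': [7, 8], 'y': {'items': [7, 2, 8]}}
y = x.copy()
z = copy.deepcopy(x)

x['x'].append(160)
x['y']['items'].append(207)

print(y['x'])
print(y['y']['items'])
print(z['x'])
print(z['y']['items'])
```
[7, 8, 160]
[7, 2, 8, 207]
[7, 8]
[7, 2, 8]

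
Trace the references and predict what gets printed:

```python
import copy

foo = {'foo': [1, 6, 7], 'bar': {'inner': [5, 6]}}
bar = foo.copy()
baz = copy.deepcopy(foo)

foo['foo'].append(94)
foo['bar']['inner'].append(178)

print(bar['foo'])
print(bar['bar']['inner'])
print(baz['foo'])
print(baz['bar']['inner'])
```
[1, 6, 7, 94]
[5, 6, 178]
[1, 6, 7]
[5, 6]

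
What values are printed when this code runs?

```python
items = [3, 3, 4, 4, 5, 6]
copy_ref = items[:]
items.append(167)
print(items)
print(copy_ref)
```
[3, 3, 4, 4, 5, 6, 167]
[3, 3, 4, 4, 5, 6]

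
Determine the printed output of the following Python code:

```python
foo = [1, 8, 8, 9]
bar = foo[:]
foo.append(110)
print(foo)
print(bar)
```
[1, 8, 8, 9, 110]
[1, 8, 8, 9]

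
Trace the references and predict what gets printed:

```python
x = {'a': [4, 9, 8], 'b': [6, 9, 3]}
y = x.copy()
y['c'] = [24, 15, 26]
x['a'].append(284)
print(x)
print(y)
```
{'a': [4, 9, 8, 284], 'b': [6, 9, 3]}
{'a': [4, 9, 8, 284], 'b': [6, 9, 3], 'c': [24, 15, 26]}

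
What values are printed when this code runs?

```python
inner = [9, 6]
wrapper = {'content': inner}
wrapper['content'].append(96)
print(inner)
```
[9, 6, 96]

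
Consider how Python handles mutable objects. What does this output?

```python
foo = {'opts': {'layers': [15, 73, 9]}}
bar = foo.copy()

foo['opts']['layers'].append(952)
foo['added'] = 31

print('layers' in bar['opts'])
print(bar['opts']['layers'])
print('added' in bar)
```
True
[15, 73, 9, 952]
False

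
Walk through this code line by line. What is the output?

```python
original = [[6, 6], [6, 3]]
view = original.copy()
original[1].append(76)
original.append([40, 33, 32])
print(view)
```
[[6, 6], [6, 3, 76]]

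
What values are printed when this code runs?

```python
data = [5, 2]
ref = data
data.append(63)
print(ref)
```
[5, 2, 63]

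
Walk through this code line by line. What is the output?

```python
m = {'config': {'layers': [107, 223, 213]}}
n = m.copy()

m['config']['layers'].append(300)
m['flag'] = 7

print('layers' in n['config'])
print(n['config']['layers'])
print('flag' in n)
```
True
[107, 223, 213, 300]
False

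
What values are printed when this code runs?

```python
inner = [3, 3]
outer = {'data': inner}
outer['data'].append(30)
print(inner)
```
[3, 3, 30]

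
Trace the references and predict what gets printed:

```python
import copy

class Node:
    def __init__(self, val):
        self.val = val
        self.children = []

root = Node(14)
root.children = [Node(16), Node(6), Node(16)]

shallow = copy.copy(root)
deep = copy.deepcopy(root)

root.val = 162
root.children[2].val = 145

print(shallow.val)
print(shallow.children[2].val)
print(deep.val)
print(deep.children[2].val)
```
14
145
14
16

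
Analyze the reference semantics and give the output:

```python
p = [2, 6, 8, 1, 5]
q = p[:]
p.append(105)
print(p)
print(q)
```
[2, 6, 8, 1, 5, 105]
[2, 6, 8, 1, 5]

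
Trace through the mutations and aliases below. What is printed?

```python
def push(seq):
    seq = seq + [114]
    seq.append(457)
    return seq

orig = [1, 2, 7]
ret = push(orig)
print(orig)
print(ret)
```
[1, 2, 7]
[1, 2, 7, 114, 457]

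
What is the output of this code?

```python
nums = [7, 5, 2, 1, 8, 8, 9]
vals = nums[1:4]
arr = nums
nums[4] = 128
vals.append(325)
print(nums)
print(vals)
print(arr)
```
[7, 5, 2, 1, 128, 8, 9]
[5, 2, 1, 325]
[7, 5, 2, 1, 128, 8, 9]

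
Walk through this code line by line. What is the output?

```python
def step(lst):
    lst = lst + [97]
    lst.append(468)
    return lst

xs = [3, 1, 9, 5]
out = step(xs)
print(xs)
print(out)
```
[3, 1, 9, 5]
[3, 1, 9, 5, 97, 468]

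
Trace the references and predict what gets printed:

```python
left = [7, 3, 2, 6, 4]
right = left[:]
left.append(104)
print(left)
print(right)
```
[7, 3, 2, 6, 4, 104]
[7, 3, 2, 6, 4]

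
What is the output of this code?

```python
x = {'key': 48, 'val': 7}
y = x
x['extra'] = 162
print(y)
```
{'key': 48, 'val': 7, 'extra': 162}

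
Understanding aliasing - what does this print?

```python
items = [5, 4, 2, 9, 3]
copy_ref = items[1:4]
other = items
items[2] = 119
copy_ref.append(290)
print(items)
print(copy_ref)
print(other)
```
[5, 4, 119, 9, 3]
[4, 2, 9, 290]
[5, 4, 119, 9, 3]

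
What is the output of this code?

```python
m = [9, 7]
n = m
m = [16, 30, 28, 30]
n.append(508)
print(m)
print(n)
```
[16, 30, 28, 30]
[9, 7, 508]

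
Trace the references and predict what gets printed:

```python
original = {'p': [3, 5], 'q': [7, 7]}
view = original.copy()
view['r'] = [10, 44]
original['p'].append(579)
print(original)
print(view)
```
{'p': [3, 5, 579], 'q': [7, 7]}
{'p': [3, 5, 579], 'q': [7, 7], 'r': [10, 44]}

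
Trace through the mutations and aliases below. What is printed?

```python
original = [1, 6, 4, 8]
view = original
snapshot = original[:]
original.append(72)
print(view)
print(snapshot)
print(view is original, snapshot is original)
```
[1, 6, 4, 8, 72]
[1, 6, 4, 8]
True False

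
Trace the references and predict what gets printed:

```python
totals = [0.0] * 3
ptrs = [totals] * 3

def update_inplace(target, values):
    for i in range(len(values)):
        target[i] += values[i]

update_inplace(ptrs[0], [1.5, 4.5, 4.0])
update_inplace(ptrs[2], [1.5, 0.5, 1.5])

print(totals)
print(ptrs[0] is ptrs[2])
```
[3.0, 5.0, 5.5]
True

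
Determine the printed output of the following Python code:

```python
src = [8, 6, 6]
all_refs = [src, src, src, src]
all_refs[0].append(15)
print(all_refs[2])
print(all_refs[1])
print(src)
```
[8, 6, 6, 15]
[8, 6, 6, 15]
[8, 6, 6, 15]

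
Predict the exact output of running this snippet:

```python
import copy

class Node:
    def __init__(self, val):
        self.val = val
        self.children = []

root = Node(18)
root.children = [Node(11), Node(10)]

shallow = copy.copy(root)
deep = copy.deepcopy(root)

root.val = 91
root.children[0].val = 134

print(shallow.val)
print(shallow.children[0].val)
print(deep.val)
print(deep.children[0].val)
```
18
134
18
11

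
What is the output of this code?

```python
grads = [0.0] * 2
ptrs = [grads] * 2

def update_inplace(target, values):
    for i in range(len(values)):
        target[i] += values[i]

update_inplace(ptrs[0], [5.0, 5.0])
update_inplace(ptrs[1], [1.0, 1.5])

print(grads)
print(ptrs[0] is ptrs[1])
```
[6.0, 6.5]
True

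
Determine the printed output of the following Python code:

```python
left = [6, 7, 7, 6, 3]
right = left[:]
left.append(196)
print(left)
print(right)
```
[6, 7, 7, 6, 3, 196]
[6, 7, 7, 6, 3]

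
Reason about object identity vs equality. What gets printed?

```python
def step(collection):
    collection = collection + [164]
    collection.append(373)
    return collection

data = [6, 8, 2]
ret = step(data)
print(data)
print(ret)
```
[6, 8, 2]
[6, 8, 2, 164, 373]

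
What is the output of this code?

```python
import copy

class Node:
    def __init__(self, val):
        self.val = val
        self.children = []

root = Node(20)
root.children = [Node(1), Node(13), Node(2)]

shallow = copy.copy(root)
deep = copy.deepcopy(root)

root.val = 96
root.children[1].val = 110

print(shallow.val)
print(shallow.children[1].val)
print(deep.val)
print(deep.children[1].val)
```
20
110
20
13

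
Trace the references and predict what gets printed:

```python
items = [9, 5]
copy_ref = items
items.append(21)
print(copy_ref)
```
[9, 5, 21]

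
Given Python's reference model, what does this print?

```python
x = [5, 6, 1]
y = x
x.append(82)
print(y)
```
[5, 6, 1, 82]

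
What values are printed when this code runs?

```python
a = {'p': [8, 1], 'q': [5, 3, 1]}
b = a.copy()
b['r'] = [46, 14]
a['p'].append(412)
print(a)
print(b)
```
{'p': [8, 1, 412], 'q': [5, 3, 1]}
{'p': [8, 1, 412], 'q': [5, 3, 1], 'r': [46, 14]}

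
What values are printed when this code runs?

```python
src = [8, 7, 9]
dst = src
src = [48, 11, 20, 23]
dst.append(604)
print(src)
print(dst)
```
[48, 11, 20, 23]
[8, 7, 9, 604]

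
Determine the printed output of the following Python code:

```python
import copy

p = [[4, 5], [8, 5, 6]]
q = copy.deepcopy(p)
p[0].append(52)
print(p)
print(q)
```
[[4, 5, 52], [8, 5, 6]]
[[4, 5], [8, 5, 6]]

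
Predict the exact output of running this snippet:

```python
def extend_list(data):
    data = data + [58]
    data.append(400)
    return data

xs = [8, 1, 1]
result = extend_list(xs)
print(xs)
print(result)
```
[8, 1, 1]
[8, 1, 1, 58, 400]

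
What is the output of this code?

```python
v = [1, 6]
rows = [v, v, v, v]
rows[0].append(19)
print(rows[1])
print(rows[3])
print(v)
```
[1, 6, 19]
[1, 6, 19]
[1, 6, 19]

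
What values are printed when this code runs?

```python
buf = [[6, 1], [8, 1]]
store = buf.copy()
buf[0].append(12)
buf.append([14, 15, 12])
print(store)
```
[[6, 1, 12], [8, 1]]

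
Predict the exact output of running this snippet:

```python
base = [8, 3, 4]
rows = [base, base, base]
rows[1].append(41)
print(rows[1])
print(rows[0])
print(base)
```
[8, 3, 4, 41]
[8, 3, 4, 41]
[8, 3, 4, 41]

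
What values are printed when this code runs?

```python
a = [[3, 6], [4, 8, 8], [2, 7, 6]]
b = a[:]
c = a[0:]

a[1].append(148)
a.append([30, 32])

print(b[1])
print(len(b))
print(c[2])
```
[4, 8, 8, 148]
3
[2, 7, 6]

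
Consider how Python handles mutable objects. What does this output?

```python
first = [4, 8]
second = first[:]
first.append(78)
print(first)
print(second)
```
[4, 8, 78]
[4, 8]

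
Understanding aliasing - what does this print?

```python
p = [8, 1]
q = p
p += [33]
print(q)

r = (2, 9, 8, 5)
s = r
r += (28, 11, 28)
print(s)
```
[8, 1, 33]
(2, 9, 8, 5)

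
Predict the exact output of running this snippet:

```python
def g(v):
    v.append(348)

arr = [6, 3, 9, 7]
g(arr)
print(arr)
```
[6, 3, 9, 7, 348]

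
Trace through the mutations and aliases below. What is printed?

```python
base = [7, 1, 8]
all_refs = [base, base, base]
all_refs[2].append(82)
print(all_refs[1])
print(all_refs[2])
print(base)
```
[7, 1, 8, 82]
[7, 1, 8, 82]
[7, 1, 8, 82]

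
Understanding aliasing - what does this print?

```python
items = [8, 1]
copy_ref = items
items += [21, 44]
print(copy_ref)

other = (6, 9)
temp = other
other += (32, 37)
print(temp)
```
[8, 1, 21, 44]
(6, 9)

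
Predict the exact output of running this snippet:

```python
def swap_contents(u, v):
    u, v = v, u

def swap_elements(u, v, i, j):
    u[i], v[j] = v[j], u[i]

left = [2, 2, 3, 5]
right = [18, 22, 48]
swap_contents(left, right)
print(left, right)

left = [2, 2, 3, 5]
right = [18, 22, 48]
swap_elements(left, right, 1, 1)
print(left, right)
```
[2, 2, 3, 5] [18, 22, 48]
[2, 22, 3, 5] [18, 2, 48]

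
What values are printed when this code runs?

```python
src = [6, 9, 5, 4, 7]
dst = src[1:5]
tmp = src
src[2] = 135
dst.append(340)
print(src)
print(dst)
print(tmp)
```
[6, 9, 135, 4, 7]
[9, 5, 4, 7, 340]
[6, 9, 135, 4, 7]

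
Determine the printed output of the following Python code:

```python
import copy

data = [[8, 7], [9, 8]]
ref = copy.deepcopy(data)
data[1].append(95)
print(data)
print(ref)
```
[[8, 7], [9, 8, 95]]
[[8, 7], [9, 8]]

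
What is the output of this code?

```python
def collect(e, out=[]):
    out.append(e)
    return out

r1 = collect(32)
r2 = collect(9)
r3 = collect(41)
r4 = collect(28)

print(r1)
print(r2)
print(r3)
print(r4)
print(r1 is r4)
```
[32, 9, 41, 28]
[32, 9, 41, 28]
[32, 9, 41, 28]
[32, 9, 41, 28]
True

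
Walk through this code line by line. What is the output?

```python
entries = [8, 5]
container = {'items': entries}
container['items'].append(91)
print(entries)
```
[8, 5, 91]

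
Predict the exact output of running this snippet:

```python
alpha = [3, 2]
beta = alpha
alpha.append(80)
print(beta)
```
[3, 2, 80]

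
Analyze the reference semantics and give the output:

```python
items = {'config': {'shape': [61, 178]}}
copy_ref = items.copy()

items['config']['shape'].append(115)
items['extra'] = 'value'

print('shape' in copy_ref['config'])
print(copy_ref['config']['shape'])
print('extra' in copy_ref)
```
True
[61, 178, 115]
False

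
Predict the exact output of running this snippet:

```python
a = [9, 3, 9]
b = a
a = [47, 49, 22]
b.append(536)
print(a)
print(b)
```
[47, 49, 22]
[9, 3, 9, 536]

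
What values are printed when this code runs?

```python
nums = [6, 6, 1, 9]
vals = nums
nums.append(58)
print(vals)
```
[6, 6, 1, 9, 58]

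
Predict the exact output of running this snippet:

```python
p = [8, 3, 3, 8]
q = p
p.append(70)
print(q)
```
[8, 3, 3, 8, 70]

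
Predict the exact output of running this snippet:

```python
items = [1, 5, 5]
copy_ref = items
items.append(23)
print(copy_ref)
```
[1, 5, 5, 23]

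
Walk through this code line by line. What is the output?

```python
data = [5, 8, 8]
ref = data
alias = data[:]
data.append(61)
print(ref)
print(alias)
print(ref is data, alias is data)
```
[5, 8, 8, 61]
[5, 8, 8]
True False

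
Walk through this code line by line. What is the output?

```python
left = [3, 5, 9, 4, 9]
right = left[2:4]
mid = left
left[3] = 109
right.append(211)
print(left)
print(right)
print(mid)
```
[3, 5, 9, 109, 9]
[9, 4, 211]
[3, 5, 9, 109, 9]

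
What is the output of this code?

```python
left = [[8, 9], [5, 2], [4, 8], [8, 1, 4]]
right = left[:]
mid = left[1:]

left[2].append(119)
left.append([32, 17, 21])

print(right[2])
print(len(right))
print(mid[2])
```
[4, 8, 119]
4
[8, 1, 4]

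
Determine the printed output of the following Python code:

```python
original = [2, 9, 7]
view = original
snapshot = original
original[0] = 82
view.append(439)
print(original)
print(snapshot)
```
[82, 9, 7, 439]
[82, 9, 7, 439]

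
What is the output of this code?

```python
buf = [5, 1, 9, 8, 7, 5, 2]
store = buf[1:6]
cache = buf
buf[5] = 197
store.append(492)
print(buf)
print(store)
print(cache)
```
[5, 1, 9, 8, 7, 197, 2]
[1, 9, 8, 7, 5, 492]
[5, 1, 9, 8, 7, 197, 2]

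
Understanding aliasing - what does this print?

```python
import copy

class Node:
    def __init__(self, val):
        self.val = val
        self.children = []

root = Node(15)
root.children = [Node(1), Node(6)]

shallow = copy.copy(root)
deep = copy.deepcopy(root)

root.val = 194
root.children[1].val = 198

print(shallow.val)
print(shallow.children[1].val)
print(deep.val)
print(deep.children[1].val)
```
15
198
15
6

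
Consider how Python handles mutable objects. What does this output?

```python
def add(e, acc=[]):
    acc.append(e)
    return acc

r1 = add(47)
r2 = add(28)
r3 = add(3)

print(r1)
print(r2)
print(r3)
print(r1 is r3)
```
[47, 28, 3]
[47, 28, 3]
[47, 28, 3]
True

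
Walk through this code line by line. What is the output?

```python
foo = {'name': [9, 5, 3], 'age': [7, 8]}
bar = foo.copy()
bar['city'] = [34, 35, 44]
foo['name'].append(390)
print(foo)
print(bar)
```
{'name': [9, 5, 3, 390], 'age': [7, 8]}
{'name': [9, 5, 3, 390], 'age': [7, 8], 'city': [34, 35, 44]}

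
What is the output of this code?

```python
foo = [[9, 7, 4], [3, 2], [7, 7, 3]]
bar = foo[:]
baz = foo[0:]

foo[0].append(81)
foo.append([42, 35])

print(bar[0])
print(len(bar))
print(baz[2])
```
[9, 7, 4, 81]
3
[7, 7, 3]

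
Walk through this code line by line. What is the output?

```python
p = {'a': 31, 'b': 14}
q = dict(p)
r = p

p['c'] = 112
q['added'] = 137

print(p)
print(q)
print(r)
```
{'a': 31, 'b': 14, 'c': 112}
{'a': 31, 'b': 14, 'added': 137}
{'a': 31, 'b': 14, 'c': 112}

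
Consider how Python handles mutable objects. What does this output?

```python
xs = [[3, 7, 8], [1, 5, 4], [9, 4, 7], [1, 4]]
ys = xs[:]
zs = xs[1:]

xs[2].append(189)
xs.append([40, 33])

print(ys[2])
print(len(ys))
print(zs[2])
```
[9, 4, 7, 189]
4
[1, 4]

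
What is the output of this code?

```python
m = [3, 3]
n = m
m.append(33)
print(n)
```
[3, 3, 33]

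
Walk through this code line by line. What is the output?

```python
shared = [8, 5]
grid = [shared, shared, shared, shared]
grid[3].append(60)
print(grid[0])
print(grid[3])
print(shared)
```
[8, 5, 60]
[8, 5, 60]
[8, 5, 60]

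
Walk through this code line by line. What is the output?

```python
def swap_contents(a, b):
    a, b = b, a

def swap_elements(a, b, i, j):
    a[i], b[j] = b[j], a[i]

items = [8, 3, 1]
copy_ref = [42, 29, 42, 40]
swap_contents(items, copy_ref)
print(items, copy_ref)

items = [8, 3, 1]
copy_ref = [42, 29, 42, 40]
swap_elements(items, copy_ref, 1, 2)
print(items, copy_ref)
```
[8, 3, 1] [42, 29, 42, 40]
[8, 42, 1] [42, 29, 3, 40]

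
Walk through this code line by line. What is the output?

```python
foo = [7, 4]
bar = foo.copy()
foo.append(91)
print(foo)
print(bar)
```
[7, 4, 91]
[7, 4]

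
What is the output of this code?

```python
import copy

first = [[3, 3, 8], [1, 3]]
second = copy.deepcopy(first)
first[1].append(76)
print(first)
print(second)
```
[[3, 3, 8], [1, 3, 76]]
[[3, 3, 8], [1, 3]]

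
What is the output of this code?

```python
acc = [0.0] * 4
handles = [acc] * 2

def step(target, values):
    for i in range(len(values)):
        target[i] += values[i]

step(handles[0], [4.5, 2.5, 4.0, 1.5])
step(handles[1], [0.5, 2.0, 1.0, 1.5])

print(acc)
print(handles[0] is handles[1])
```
[5.0, 4.5, 5.0, 3.0]
True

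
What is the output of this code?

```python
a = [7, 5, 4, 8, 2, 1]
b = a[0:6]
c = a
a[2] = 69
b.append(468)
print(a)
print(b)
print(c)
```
[7, 5, 69, 8, 2, 1]
[7, 5, 4, 8, 2, 1, 468]
[7, 5, 69, 8, 2, 1]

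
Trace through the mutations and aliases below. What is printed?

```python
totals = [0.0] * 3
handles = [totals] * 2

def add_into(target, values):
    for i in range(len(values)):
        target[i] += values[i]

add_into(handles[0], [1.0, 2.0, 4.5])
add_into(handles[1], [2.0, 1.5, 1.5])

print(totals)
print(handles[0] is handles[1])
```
[3.0, 3.5, 6.0]
True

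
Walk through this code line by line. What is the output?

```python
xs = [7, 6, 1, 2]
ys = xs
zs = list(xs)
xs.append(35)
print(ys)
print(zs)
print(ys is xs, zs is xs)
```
[7, 6, 1, 2, 35]
[7, 6, 1, 2]
True False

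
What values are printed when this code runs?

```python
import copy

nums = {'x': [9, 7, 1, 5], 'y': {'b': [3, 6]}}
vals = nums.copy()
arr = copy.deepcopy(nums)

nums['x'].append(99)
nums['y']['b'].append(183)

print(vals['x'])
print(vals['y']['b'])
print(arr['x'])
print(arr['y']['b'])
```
[9, 7, 1, 5, 99]
[3, 6, 183]
[9, 7, 1, 5]
[3, 6]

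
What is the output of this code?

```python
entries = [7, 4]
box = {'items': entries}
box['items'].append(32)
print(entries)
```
[7, 4, 32]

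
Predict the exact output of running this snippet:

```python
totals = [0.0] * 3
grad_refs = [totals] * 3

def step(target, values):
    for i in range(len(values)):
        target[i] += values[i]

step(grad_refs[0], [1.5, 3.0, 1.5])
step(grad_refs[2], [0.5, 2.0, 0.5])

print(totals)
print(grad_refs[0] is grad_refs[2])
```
[2.0, 5.0, 2.0]
True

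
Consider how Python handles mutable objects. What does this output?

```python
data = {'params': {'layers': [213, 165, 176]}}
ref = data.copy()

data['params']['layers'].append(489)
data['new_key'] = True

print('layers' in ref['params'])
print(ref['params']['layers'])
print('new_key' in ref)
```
True
[213, 165, 176, 489]
False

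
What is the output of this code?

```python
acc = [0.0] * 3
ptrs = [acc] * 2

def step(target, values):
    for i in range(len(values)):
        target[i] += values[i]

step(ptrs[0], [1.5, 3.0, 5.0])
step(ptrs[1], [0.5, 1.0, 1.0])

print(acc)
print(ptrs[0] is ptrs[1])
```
[2.0, 4.0, 6.0]
True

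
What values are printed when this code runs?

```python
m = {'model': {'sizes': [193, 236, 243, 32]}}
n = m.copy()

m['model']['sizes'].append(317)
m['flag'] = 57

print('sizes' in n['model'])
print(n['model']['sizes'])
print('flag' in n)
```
True
[193, 236, 243, 32, 317]
False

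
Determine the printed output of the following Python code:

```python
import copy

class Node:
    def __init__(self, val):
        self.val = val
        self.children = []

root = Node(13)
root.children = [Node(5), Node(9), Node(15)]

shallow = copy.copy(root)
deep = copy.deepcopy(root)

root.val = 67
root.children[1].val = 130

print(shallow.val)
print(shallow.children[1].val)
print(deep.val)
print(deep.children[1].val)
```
13
130
13
9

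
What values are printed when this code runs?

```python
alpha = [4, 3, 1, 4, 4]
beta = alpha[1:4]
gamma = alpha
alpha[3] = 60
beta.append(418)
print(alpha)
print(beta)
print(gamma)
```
[4, 3, 1, 60, 4]
[3, 1, 4, 418]
[4, 3, 1, 60, 4]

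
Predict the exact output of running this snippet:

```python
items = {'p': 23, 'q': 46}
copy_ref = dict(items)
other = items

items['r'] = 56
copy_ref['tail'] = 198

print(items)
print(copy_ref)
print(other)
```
{'p': 23, 'q': 46, 'r': 56}
{'p': 23, 'q': 46, 'tail': 198}
{'p': 23, 'q': 46, 'r': 56}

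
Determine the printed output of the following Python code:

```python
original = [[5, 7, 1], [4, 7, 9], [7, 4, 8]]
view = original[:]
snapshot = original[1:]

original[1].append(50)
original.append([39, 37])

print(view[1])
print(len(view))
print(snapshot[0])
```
[4, 7, 9, 50]
3
[4, 7, 9, 50]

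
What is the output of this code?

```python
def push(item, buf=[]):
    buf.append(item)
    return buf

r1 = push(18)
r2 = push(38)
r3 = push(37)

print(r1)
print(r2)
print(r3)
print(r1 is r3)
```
[18, 38, 37]
[18, 38, 37]
[18, 38, 37]
True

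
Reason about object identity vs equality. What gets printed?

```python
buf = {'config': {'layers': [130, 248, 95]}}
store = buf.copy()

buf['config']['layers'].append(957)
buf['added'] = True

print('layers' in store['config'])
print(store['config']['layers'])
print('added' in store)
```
True
[130, 248, 95, 957]
False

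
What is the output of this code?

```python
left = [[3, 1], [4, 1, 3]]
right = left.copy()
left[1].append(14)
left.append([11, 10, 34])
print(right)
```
[[3, 1], [4, 1, 3, 14]]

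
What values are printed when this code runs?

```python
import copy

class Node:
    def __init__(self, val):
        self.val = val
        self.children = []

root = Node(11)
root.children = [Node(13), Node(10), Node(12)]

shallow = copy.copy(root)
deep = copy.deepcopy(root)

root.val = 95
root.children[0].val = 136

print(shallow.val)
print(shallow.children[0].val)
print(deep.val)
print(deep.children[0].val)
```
11
136
11
13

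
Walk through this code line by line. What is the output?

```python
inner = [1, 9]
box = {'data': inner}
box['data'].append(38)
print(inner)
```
[1, 9, 38]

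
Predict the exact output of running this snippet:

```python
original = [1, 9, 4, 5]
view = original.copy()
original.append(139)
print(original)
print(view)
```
[1, 9, 4, 5, 139]
[1, 9, 4, 5]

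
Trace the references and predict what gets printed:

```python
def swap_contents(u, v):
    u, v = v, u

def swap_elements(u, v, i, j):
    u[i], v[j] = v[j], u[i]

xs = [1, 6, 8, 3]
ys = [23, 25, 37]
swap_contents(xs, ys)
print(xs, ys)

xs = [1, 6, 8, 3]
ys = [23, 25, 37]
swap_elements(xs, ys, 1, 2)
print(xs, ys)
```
[1, 6, 8, 3] [23, 25, 37]
[1, 37, 8, 3] [23, 25, 6]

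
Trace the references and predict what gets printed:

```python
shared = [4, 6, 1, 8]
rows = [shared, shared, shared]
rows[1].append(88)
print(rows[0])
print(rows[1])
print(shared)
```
[4, 6, 1, 8, 88]
[4, 6, 1, 8, 88]
[4, 6, 1, 8, 88]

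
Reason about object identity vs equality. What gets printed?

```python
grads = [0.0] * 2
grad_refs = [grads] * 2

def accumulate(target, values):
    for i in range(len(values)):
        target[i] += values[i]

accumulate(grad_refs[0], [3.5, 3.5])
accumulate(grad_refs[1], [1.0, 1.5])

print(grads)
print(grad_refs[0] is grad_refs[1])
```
[4.5, 5.0]
True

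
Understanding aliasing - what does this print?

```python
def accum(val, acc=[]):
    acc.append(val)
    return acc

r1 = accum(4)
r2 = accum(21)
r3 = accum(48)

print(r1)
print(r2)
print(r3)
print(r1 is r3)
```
[4, 21, 48]
[4, 21, 48]
[4, 21, 48]
True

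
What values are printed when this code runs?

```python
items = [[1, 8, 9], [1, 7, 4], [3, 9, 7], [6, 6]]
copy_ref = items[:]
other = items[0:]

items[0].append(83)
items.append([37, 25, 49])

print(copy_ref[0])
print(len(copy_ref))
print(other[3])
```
[1, 8, 9, 83]
4
[6, 6]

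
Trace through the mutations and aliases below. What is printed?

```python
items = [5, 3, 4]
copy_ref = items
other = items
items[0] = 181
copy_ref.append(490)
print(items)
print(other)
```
[181, 3, 4, 490]
[181, 3, 4, 490]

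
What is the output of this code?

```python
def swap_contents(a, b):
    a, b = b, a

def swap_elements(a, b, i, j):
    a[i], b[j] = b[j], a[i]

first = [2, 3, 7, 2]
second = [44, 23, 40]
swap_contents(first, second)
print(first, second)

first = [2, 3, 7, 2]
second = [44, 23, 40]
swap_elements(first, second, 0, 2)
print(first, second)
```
[2, 3, 7, 2] [44, 23, 40]
[40, 3, 7, 2] [44, 23, 2]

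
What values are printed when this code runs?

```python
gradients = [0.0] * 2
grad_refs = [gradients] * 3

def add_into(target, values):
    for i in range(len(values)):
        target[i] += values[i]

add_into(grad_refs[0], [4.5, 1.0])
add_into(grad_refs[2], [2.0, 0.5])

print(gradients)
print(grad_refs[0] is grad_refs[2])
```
[6.5, 1.5]
True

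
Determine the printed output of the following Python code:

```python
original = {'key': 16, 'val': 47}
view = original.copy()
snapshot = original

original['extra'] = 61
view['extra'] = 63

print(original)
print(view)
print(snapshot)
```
{'key': 16, 'val': 47, 'extra': 61}
{'key': 16, 'val': 47, 'extra': 63}
{'key': 16, 'val': 47, 'extra': 61}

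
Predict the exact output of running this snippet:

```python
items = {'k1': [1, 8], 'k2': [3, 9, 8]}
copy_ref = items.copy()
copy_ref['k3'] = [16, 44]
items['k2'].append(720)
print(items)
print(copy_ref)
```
{'k1': [1, 8], 'k2': [3, 9, 8, 720]}
{'k1': [1, 8], 'k2': [3, 9, 8, 720], 'k3': [16, 44]}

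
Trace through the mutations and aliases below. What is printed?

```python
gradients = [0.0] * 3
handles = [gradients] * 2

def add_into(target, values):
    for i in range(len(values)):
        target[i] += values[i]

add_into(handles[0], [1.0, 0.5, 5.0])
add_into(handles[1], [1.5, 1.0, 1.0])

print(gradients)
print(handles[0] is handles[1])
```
[2.5, 1.5, 6.0]
True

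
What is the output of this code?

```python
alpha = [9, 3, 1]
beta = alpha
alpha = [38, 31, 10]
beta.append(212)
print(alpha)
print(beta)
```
[38, 31, 10]
[9, 3, 1, 212]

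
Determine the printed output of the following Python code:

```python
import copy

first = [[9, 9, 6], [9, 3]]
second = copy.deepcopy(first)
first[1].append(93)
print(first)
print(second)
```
[[9, 9, 6], [9, 3, 93]]
[[9, 9, 6], [9, 3]]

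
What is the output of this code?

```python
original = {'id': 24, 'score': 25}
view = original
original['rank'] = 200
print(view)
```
{'id': 24, 'score': 25, 'rank': 200}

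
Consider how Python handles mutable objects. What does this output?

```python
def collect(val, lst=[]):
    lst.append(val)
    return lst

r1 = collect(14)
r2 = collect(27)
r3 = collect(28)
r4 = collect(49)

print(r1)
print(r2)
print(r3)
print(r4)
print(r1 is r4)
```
[14, 27, 28, 49]
[14, 27, 28, 49]
[14, 27, 28, 49]
[14, 27, 28, 49]
True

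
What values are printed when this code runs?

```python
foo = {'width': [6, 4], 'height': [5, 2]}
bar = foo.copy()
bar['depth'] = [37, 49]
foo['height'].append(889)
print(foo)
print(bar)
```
{'width': [6, 4], 'height': [5, 2, 889]}
{'width': [6, 4], 'height': [5, 2, 889], 'depth': [37, 49]}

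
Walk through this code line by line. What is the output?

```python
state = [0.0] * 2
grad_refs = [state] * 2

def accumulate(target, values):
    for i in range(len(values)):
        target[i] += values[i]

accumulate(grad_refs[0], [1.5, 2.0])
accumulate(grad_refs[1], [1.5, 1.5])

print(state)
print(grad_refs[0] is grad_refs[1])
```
[3.0, 3.5]
True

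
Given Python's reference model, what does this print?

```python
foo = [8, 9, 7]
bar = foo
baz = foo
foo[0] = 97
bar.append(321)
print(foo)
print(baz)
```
[97, 9, 7, 321]
[97, 9, 7, 321]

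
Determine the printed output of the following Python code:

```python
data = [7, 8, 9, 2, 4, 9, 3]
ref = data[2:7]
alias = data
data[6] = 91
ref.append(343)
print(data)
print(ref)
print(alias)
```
[7, 8, 9, 2, 4, 9, 91]
[9, 2, 4, 9, 3, 343]
[7, 8, 9, 2, 4, 9, 91]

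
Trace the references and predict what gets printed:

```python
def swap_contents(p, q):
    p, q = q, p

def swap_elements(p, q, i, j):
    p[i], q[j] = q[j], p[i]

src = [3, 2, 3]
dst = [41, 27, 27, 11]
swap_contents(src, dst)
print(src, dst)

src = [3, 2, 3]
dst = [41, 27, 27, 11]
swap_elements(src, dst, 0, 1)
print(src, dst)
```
[3, 2, 3] [41, 27, 27, 11]
[27, 2, 3] [41, 3, 27, 11]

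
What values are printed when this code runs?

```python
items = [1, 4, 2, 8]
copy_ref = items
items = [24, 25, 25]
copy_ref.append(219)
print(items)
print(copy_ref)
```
[24, 25, 25]
[1, 4, 2, 8, 219]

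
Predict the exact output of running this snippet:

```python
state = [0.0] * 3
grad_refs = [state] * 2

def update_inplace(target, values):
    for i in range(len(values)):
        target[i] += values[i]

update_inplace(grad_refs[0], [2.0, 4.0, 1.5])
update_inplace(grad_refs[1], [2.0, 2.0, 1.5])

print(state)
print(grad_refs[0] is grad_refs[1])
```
[4.0, 6.0, 3.0]
True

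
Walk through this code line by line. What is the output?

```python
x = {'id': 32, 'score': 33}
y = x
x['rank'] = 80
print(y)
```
{'id': 32, 'score': 33, 'rank': 80}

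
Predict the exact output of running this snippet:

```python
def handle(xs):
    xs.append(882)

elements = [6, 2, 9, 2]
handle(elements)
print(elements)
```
[6, 2, 9, 2, 882]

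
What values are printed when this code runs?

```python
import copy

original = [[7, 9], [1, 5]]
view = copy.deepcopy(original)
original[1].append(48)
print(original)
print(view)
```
[[7, 9], [1, 5, 48]]
[[7, 9], [1, 5]]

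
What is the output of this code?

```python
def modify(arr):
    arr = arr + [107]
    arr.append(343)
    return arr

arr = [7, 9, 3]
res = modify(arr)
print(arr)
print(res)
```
[7, 9, 3]
[7, 9, 3, 107, 343]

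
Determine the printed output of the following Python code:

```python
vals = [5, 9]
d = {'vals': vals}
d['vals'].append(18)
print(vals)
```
[5, 9, 18]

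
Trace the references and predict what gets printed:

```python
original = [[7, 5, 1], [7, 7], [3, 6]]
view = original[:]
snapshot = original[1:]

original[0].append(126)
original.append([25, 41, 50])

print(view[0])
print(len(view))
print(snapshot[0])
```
[7, 5, 1, 126]
3
[7, 7]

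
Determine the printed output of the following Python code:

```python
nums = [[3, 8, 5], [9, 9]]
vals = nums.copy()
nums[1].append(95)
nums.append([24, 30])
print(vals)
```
[[3, 8, 5], [9, 9, 95]]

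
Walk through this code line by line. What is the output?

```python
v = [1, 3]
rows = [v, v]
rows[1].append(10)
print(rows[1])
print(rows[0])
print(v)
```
[1, 3, 10]
[1, 3, 10]
[1, 3, 10]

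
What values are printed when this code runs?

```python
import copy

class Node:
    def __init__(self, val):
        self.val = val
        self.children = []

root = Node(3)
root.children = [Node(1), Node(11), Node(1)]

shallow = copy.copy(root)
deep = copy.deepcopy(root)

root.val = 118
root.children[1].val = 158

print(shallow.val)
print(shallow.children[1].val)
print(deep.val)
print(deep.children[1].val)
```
3
158
3
11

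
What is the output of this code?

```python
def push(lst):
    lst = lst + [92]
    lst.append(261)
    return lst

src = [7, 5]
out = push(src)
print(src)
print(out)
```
[7, 5]
[7, 5, 92, 261]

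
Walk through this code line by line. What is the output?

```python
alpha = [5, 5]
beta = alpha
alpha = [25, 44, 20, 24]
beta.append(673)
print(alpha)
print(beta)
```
[25, 44, 20, 24]
[5, 5, 673]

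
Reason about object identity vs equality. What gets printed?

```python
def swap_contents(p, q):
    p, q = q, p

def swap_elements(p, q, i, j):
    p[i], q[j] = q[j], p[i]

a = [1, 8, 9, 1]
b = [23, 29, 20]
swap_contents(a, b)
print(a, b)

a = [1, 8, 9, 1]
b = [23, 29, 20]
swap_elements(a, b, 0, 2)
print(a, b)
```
[1, 8, 9, 1] [23, 29, 20]
[20, 8, 9, 1] [23, 29, 1]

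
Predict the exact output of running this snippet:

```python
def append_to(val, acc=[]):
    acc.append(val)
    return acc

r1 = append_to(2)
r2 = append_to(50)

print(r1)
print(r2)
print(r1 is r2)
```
[2, 50]
[2, 50]
True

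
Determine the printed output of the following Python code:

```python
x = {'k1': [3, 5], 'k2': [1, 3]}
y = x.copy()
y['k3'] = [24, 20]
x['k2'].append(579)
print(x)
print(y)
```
{'k1': [3, 5], 'k2': [1, 3, 579]}
{'k1': [3, 5], 'k2': [1, 3, 579], 'k3': [24, 20]}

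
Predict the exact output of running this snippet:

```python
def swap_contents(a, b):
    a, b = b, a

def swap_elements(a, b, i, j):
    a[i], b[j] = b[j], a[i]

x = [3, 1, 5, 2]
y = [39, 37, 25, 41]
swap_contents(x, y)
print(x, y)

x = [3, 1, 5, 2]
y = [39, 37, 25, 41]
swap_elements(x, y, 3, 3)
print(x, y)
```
[3, 1, 5, 2] [39, 37, 25, 41]
[3, 1, 5, 41] [39, 37, 25, 2]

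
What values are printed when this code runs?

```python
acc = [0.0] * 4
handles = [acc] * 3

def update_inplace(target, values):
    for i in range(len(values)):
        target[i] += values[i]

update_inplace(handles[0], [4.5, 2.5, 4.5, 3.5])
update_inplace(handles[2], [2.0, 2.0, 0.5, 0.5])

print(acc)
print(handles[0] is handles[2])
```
[6.5, 4.5, 5.0, 4.0]
True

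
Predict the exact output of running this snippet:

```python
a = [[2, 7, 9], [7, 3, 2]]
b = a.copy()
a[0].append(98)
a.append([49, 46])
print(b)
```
[[2, 7, 9, 98], [7, 3, 2]]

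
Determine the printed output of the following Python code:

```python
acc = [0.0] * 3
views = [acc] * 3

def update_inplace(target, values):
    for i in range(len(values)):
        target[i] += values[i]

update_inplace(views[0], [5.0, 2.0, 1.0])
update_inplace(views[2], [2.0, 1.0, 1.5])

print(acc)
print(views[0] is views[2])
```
[7.0, 3.0, 2.5]
True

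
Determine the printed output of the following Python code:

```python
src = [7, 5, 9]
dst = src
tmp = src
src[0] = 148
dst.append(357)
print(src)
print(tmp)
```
[148, 5, 9, 357]
[148, 5, 9, 357]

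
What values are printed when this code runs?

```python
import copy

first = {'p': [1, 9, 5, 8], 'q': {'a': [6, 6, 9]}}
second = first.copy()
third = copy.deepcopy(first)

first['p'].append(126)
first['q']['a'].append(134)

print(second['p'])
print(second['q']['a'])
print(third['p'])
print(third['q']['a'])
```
[1, 9, 5, 8, 126]
[6, 6, 9, 134]
[1, 9, 5, 8]
[6, 6, 9]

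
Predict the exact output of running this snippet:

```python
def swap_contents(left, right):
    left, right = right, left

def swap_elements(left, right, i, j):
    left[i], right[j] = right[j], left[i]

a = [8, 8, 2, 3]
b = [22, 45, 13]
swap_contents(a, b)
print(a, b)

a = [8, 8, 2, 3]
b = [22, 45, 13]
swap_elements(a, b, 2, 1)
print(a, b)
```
[8, 8, 2, 3] [22, 45, 13]
[8, 8, 45, 3] [22, 2, 13]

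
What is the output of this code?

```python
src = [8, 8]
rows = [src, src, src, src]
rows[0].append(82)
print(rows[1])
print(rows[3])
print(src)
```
[8, 8, 82]
[8, 8, 82]
[8, 8, 82]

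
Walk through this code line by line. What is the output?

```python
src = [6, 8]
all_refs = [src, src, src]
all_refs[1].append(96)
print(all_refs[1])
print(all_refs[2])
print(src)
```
[6, 8, 96]
[6, 8, 96]
[6, 8, 96]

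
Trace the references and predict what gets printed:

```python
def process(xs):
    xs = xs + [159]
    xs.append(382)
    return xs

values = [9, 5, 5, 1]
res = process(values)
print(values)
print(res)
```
[9, 5, 5, 1]
[9, 5, 5, 1, 159, 382]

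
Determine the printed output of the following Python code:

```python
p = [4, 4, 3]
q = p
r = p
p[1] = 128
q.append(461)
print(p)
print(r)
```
[4, 128, 3, 461]
[4, 128, 3, 461]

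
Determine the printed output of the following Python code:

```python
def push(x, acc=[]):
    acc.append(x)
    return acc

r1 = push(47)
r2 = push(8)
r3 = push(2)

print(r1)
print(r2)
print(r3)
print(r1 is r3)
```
[47, 8, 2]
[47, 8, 2]
[47, 8, 2]
True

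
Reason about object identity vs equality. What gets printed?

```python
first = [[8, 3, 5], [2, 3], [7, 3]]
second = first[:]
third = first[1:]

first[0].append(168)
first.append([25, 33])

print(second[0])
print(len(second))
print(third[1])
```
[8, 3, 5, 168]
3
[7, 3]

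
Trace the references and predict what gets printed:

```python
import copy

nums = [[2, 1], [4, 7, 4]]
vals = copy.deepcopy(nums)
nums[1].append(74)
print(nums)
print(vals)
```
[[2, 1], [4, 7, 4, 74]]
[[2, 1], [4, 7, 4]]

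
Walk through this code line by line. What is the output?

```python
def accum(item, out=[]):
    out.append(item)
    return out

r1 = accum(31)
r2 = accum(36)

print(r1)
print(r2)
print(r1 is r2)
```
[31, 36]
[31, 36]
True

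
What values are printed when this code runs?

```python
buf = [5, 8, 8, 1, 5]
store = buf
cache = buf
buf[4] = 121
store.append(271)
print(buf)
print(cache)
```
[5, 8, 8, 1, 121, 271]
[5, 8, 8, 1, 121, 271]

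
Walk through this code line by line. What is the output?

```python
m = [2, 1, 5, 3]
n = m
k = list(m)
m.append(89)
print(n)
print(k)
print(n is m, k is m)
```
[2, 1, 5, 3, 89]
[2, 1, 5, 3]
True False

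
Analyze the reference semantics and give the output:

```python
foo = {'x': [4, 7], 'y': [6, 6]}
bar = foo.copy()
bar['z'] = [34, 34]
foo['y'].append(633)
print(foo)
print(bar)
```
{'x': [4, 7], 'y': [6, 6, 633]}
{'x': [4, 7], 'y': [6, 6, 633], 'z': [34, 34]}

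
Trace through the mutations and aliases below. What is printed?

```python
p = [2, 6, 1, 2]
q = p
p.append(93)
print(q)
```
[2, 6, 1, 2, 93]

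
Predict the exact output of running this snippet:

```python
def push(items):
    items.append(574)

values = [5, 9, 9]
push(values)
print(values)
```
[5, 9, 9, 574]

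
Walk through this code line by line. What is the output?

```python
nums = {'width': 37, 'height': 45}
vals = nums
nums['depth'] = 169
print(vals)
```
{'width': 37, 'height': 45, 'depth': 169}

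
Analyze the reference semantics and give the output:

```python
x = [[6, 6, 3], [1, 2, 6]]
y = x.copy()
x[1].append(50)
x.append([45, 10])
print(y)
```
[[6, 6, 3], [1, 2, 6, 50]]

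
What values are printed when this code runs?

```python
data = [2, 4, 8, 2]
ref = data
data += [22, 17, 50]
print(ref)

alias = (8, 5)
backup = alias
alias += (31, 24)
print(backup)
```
[2, 4, 8, 2, 22, 17, 50]
(8, 5)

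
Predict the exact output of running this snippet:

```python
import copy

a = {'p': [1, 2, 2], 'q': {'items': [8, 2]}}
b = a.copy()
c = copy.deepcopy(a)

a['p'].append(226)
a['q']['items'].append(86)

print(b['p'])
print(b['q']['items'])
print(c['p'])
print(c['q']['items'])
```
[1, 2, 2, 226]
[8, 2, 86]
[1, 2, 2]
[8, 2]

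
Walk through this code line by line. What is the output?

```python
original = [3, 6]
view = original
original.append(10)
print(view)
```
[3, 6, 10]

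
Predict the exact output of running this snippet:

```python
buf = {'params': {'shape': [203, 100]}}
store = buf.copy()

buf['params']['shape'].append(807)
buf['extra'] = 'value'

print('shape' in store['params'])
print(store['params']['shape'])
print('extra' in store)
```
True
[203, 100, 807]
False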